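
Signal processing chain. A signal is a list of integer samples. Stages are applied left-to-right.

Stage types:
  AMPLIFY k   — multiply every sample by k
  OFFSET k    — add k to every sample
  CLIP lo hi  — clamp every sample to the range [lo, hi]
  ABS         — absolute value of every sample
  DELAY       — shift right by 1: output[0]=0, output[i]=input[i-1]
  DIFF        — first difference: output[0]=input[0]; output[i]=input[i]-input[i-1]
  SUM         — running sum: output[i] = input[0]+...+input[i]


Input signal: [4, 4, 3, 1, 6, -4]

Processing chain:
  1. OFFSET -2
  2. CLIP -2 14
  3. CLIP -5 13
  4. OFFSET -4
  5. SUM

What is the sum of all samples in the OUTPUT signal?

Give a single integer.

Answer: -55

Derivation:
Input: [4, 4, 3, 1, 6, -4]
Stage 1 (OFFSET -2): 4+-2=2, 4+-2=2, 3+-2=1, 1+-2=-1, 6+-2=4, -4+-2=-6 -> [2, 2, 1, -1, 4, -6]
Stage 2 (CLIP -2 14): clip(2,-2,14)=2, clip(2,-2,14)=2, clip(1,-2,14)=1, clip(-1,-2,14)=-1, clip(4,-2,14)=4, clip(-6,-2,14)=-2 -> [2, 2, 1, -1, 4, -2]
Stage 3 (CLIP -5 13): clip(2,-5,13)=2, clip(2,-5,13)=2, clip(1,-5,13)=1, clip(-1,-5,13)=-1, clip(4,-5,13)=4, clip(-2,-5,13)=-2 -> [2, 2, 1, -1, 4, -2]
Stage 4 (OFFSET -4): 2+-4=-2, 2+-4=-2, 1+-4=-3, -1+-4=-5, 4+-4=0, -2+-4=-6 -> [-2, -2, -3, -5, 0, -6]
Stage 5 (SUM): sum[0..0]=-2, sum[0..1]=-4, sum[0..2]=-7, sum[0..3]=-12, sum[0..4]=-12, sum[0..5]=-18 -> [-2, -4, -7, -12, -12, -18]
Output sum: -55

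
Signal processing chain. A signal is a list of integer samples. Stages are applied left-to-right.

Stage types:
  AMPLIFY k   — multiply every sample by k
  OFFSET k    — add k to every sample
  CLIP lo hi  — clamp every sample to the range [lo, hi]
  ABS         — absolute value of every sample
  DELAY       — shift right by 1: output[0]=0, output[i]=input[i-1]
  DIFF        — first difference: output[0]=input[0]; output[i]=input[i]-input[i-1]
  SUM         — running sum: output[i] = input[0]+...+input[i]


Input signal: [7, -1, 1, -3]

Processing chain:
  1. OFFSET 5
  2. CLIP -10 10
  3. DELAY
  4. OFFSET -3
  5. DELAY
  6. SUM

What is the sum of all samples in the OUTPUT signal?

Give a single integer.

Input: [7, -1, 1, -3]
Stage 1 (OFFSET 5): 7+5=12, -1+5=4, 1+5=6, -3+5=2 -> [12, 4, 6, 2]
Stage 2 (CLIP -10 10): clip(12,-10,10)=10, clip(4,-10,10)=4, clip(6,-10,10)=6, clip(2,-10,10)=2 -> [10, 4, 6, 2]
Stage 3 (DELAY): [0, 10, 4, 6] = [0, 10, 4, 6] -> [0, 10, 4, 6]
Stage 4 (OFFSET -3): 0+-3=-3, 10+-3=7, 4+-3=1, 6+-3=3 -> [-3, 7, 1, 3]
Stage 5 (DELAY): [0, -3, 7, 1] = [0, -3, 7, 1] -> [0, -3, 7, 1]
Stage 6 (SUM): sum[0..0]=0, sum[0..1]=-3, sum[0..2]=4, sum[0..3]=5 -> [0, -3, 4, 5]
Output sum: 6

Answer: 6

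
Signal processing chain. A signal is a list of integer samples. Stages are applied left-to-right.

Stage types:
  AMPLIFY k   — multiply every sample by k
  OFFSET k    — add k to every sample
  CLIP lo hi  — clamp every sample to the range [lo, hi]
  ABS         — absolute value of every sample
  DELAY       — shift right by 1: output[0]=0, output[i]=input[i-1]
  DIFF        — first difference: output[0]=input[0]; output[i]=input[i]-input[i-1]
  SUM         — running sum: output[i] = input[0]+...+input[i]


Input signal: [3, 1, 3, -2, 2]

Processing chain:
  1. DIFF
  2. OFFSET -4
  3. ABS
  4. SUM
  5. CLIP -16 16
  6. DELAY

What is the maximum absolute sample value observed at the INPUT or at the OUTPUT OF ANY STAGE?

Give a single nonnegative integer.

Input: [3, 1, 3, -2, 2] (max |s|=3)
Stage 1 (DIFF): s[0]=3, 1-3=-2, 3-1=2, -2-3=-5, 2--2=4 -> [3, -2, 2, -5, 4] (max |s|=5)
Stage 2 (OFFSET -4): 3+-4=-1, -2+-4=-6, 2+-4=-2, -5+-4=-9, 4+-4=0 -> [-1, -6, -2, -9, 0] (max |s|=9)
Stage 3 (ABS): |-1|=1, |-6|=6, |-2|=2, |-9|=9, |0|=0 -> [1, 6, 2, 9, 0] (max |s|=9)
Stage 4 (SUM): sum[0..0]=1, sum[0..1]=7, sum[0..2]=9, sum[0..3]=18, sum[0..4]=18 -> [1, 7, 9, 18, 18] (max |s|=18)
Stage 5 (CLIP -16 16): clip(1,-16,16)=1, clip(7,-16,16)=7, clip(9,-16,16)=9, clip(18,-16,16)=16, clip(18,-16,16)=16 -> [1, 7, 9, 16, 16] (max |s|=16)
Stage 6 (DELAY): [0, 1, 7, 9, 16] = [0, 1, 7, 9, 16] -> [0, 1, 7, 9, 16] (max |s|=16)
Overall max amplitude: 18

Answer: 18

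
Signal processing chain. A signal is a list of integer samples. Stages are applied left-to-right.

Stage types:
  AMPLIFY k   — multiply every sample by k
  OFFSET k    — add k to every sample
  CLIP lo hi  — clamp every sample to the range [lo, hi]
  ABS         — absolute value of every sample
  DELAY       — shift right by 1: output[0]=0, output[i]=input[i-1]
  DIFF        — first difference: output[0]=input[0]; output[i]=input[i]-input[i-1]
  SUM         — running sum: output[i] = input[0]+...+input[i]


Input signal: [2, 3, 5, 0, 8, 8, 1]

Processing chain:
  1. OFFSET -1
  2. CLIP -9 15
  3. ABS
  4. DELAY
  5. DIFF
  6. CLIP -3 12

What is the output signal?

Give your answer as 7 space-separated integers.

Input: [2, 3, 5, 0, 8, 8, 1]
Stage 1 (OFFSET -1): 2+-1=1, 3+-1=2, 5+-1=4, 0+-1=-1, 8+-1=7, 8+-1=7, 1+-1=0 -> [1, 2, 4, -1, 7, 7, 0]
Stage 2 (CLIP -9 15): clip(1,-9,15)=1, clip(2,-9,15)=2, clip(4,-9,15)=4, clip(-1,-9,15)=-1, clip(7,-9,15)=7, clip(7,-9,15)=7, clip(0,-9,15)=0 -> [1, 2, 4, -1, 7, 7, 0]
Stage 3 (ABS): |1|=1, |2|=2, |4|=4, |-1|=1, |7|=7, |7|=7, |0|=0 -> [1, 2, 4, 1, 7, 7, 0]
Stage 4 (DELAY): [0, 1, 2, 4, 1, 7, 7] = [0, 1, 2, 4, 1, 7, 7] -> [0, 1, 2, 4, 1, 7, 7]
Stage 5 (DIFF): s[0]=0, 1-0=1, 2-1=1, 4-2=2, 1-4=-3, 7-1=6, 7-7=0 -> [0, 1, 1, 2, -3, 6, 0]
Stage 6 (CLIP -3 12): clip(0,-3,12)=0, clip(1,-3,12)=1, clip(1,-3,12)=1, clip(2,-3,12)=2, clip(-3,-3,12)=-3, clip(6,-3,12)=6, clip(0,-3,12)=0 -> [0, 1, 1, 2, -3, 6, 0]

Answer: 0 1 1 2 -3 6 0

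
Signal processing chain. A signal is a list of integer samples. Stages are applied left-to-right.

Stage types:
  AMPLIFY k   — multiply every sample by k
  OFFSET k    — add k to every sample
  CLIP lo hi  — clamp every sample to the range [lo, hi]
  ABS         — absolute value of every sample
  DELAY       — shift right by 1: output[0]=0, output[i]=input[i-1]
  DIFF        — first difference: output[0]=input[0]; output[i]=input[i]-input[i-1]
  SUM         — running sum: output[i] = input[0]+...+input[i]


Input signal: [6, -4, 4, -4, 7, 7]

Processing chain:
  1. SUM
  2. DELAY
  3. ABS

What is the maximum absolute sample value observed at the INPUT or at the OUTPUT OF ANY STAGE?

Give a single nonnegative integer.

Input: [6, -4, 4, -4, 7, 7] (max |s|=7)
Stage 1 (SUM): sum[0..0]=6, sum[0..1]=2, sum[0..2]=6, sum[0..3]=2, sum[0..4]=9, sum[0..5]=16 -> [6, 2, 6, 2, 9, 16] (max |s|=16)
Stage 2 (DELAY): [0, 6, 2, 6, 2, 9] = [0, 6, 2, 6, 2, 9] -> [0, 6, 2, 6, 2, 9] (max |s|=9)
Stage 3 (ABS): |0|=0, |6|=6, |2|=2, |6|=6, |2|=2, |9|=9 -> [0, 6, 2, 6, 2, 9] (max |s|=9)
Overall max amplitude: 16

Answer: 16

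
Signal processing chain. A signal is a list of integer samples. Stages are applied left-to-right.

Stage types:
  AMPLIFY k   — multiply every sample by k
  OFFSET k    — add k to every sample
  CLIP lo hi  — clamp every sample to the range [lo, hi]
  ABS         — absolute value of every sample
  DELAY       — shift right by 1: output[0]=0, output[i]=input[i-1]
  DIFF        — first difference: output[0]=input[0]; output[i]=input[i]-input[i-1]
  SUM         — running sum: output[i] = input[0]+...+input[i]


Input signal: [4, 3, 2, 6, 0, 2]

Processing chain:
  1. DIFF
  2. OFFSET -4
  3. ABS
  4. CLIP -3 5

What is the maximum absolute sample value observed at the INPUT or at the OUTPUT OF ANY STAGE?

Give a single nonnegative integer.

Input: [4, 3, 2, 6, 0, 2] (max |s|=6)
Stage 1 (DIFF): s[0]=4, 3-4=-1, 2-3=-1, 6-2=4, 0-6=-6, 2-0=2 -> [4, -1, -1, 4, -6, 2] (max |s|=6)
Stage 2 (OFFSET -4): 4+-4=0, -1+-4=-5, -1+-4=-5, 4+-4=0, -6+-4=-10, 2+-4=-2 -> [0, -5, -5, 0, -10, -2] (max |s|=10)
Stage 3 (ABS): |0|=0, |-5|=5, |-5|=5, |0|=0, |-10|=10, |-2|=2 -> [0, 5, 5, 0, 10, 2] (max |s|=10)
Stage 4 (CLIP -3 5): clip(0,-3,5)=0, clip(5,-3,5)=5, clip(5,-3,5)=5, clip(0,-3,5)=0, clip(10,-3,5)=5, clip(2,-3,5)=2 -> [0, 5, 5, 0, 5, 2] (max |s|=5)
Overall max amplitude: 10

Answer: 10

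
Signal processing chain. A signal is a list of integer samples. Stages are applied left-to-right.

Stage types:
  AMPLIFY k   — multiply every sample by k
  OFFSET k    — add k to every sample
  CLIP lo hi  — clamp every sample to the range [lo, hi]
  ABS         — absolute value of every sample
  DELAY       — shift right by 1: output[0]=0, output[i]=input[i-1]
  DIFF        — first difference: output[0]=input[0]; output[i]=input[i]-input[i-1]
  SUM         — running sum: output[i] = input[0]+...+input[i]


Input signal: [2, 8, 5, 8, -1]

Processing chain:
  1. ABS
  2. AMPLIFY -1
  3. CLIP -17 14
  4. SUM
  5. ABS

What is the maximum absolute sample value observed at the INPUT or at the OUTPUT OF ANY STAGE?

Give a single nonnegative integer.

Input: [2, 8, 5, 8, -1] (max |s|=8)
Stage 1 (ABS): |2|=2, |8|=8, |5|=5, |8|=8, |-1|=1 -> [2, 8, 5, 8, 1] (max |s|=8)
Stage 2 (AMPLIFY -1): 2*-1=-2, 8*-1=-8, 5*-1=-5, 8*-1=-8, 1*-1=-1 -> [-2, -8, -5, -8, -1] (max |s|=8)
Stage 3 (CLIP -17 14): clip(-2,-17,14)=-2, clip(-8,-17,14)=-8, clip(-5,-17,14)=-5, clip(-8,-17,14)=-8, clip(-1,-17,14)=-1 -> [-2, -8, -5, -8, -1] (max |s|=8)
Stage 4 (SUM): sum[0..0]=-2, sum[0..1]=-10, sum[0..2]=-15, sum[0..3]=-23, sum[0..4]=-24 -> [-2, -10, -15, -23, -24] (max |s|=24)
Stage 5 (ABS): |-2|=2, |-10|=10, |-15|=15, |-23|=23, |-24|=24 -> [2, 10, 15, 23, 24] (max |s|=24)
Overall max amplitude: 24

Answer: 24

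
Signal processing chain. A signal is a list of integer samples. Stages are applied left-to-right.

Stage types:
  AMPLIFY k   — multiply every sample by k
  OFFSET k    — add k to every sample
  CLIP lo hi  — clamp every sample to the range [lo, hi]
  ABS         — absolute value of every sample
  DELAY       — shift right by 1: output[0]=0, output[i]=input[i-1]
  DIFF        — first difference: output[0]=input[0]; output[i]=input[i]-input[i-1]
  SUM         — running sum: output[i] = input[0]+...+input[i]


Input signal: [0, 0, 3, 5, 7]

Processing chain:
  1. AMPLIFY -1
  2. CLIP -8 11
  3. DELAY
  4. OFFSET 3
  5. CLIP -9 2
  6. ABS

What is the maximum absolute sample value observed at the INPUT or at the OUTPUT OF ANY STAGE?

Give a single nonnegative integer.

Answer: 7

Derivation:
Input: [0, 0, 3, 5, 7] (max |s|=7)
Stage 1 (AMPLIFY -1): 0*-1=0, 0*-1=0, 3*-1=-3, 5*-1=-5, 7*-1=-7 -> [0, 0, -3, -5, -7] (max |s|=7)
Stage 2 (CLIP -8 11): clip(0,-8,11)=0, clip(0,-8,11)=0, clip(-3,-8,11)=-3, clip(-5,-8,11)=-5, clip(-7,-8,11)=-7 -> [0, 0, -3, -5, -7] (max |s|=7)
Stage 3 (DELAY): [0, 0, 0, -3, -5] = [0, 0, 0, -3, -5] -> [0, 0, 0, -3, -5] (max |s|=5)
Stage 4 (OFFSET 3): 0+3=3, 0+3=3, 0+3=3, -3+3=0, -5+3=-2 -> [3, 3, 3, 0, -2] (max |s|=3)
Stage 5 (CLIP -9 2): clip(3,-9,2)=2, clip(3,-9,2)=2, clip(3,-9,2)=2, clip(0,-9,2)=0, clip(-2,-9,2)=-2 -> [2, 2, 2, 0, -2] (max |s|=2)
Stage 6 (ABS): |2|=2, |2|=2, |2|=2, |0|=0, |-2|=2 -> [2, 2, 2, 0, 2] (max |s|=2)
Overall max amplitude: 7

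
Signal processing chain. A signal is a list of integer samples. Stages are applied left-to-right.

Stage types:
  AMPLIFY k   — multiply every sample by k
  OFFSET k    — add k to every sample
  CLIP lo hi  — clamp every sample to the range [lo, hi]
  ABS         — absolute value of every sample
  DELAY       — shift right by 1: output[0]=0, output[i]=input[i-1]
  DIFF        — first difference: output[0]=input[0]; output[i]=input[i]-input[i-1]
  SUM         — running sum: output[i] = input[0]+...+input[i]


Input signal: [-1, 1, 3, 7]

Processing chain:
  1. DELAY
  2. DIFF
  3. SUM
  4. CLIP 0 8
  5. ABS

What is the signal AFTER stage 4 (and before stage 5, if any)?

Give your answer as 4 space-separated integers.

Input: [-1, 1, 3, 7]
Stage 1 (DELAY): [0, -1, 1, 3] = [0, -1, 1, 3] -> [0, -1, 1, 3]
Stage 2 (DIFF): s[0]=0, -1-0=-1, 1--1=2, 3-1=2 -> [0, -1, 2, 2]
Stage 3 (SUM): sum[0..0]=0, sum[0..1]=-1, sum[0..2]=1, sum[0..3]=3 -> [0, -1, 1, 3]
Stage 4 (CLIP 0 8): clip(0,0,8)=0, clip(-1,0,8)=0, clip(1,0,8)=1, clip(3,0,8)=3 -> [0, 0, 1, 3]

Answer: 0 0 1 3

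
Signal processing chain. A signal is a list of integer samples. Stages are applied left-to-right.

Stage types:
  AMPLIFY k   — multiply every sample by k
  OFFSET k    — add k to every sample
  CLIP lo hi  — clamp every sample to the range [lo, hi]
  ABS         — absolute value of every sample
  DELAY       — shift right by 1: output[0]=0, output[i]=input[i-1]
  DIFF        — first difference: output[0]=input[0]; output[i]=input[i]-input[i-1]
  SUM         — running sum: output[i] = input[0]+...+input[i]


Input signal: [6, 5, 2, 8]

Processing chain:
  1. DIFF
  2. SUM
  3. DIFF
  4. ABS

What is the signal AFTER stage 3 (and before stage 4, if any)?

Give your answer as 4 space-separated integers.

Input: [6, 5, 2, 8]
Stage 1 (DIFF): s[0]=6, 5-6=-1, 2-5=-3, 8-2=6 -> [6, -1, -3, 6]
Stage 2 (SUM): sum[0..0]=6, sum[0..1]=5, sum[0..2]=2, sum[0..3]=8 -> [6, 5, 2, 8]
Stage 3 (DIFF): s[0]=6, 5-6=-1, 2-5=-3, 8-2=6 -> [6, -1, -3, 6]

Answer: 6 -1 -3 6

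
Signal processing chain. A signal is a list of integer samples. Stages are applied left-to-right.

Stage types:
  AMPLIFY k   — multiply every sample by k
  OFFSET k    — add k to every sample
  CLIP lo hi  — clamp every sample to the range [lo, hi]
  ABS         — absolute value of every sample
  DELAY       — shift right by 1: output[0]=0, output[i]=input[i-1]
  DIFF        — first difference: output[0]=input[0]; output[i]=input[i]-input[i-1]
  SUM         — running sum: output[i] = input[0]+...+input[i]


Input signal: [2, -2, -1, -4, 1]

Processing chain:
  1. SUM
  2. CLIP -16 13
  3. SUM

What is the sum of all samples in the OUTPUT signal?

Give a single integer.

Input: [2, -2, -1, -4, 1]
Stage 1 (SUM): sum[0..0]=2, sum[0..1]=0, sum[0..2]=-1, sum[0..3]=-5, sum[0..4]=-4 -> [2, 0, -1, -5, -4]
Stage 2 (CLIP -16 13): clip(2,-16,13)=2, clip(0,-16,13)=0, clip(-1,-16,13)=-1, clip(-5,-16,13)=-5, clip(-4,-16,13)=-4 -> [2, 0, -1, -5, -4]
Stage 3 (SUM): sum[0..0]=2, sum[0..1]=2, sum[0..2]=1, sum[0..3]=-4, sum[0..4]=-8 -> [2, 2, 1, -4, -8]
Output sum: -7

Answer: -7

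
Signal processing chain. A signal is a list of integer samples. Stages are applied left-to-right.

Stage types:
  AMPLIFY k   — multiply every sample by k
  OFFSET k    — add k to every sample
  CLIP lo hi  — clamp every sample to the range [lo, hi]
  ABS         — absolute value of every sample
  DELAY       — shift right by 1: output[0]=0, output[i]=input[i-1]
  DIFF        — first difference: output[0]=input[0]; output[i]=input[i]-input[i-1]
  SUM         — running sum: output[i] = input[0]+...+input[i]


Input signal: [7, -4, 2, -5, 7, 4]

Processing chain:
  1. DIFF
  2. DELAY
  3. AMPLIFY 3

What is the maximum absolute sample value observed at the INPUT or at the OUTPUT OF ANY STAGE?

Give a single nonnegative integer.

Input: [7, -4, 2, -5, 7, 4] (max |s|=7)
Stage 1 (DIFF): s[0]=7, -4-7=-11, 2--4=6, -5-2=-7, 7--5=12, 4-7=-3 -> [7, -11, 6, -7, 12, -3] (max |s|=12)
Stage 2 (DELAY): [0, 7, -11, 6, -7, 12] = [0, 7, -11, 6, -7, 12] -> [0, 7, -11, 6, -7, 12] (max |s|=12)
Stage 3 (AMPLIFY 3): 0*3=0, 7*3=21, -11*3=-33, 6*3=18, -7*3=-21, 12*3=36 -> [0, 21, -33, 18, -21, 36] (max |s|=36)
Overall max amplitude: 36

Answer: 36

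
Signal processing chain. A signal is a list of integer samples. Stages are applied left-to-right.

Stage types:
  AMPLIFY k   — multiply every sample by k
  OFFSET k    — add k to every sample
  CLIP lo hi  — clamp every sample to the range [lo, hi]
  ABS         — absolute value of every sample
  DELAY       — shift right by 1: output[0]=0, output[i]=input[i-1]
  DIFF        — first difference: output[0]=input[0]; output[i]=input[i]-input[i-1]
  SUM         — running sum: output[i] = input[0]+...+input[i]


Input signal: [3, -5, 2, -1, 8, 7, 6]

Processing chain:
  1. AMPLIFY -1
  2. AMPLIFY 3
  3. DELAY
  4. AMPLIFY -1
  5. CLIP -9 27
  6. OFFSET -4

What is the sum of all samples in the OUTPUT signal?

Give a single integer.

Input: [3, -5, 2, -1, 8, 7, 6]
Stage 1 (AMPLIFY -1): 3*-1=-3, -5*-1=5, 2*-1=-2, -1*-1=1, 8*-1=-8, 7*-1=-7, 6*-1=-6 -> [-3, 5, -2, 1, -8, -7, -6]
Stage 2 (AMPLIFY 3): -3*3=-9, 5*3=15, -2*3=-6, 1*3=3, -8*3=-24, -7*3=-21, -6*3=-18 -> [-9, 15, -6, 3, -24, -21, -18]
Stage 3 (DELAY): [0, -9, 15, -6, 3, -24, -21] = [0, -9, 15, -6, 3, -24, -21] -> [0, -9, 15, -6, 3, -24, -21]
Stage 4 (AMPLIFY -1): 0*-1=0, -9*-1=9, 15*-1=-15, -6*-1=6, 3*-1=-3, -24*-1=24, -21*-1=21 -> [0, 9, -15, 6, -3, 24, 21]
Stage 5 (CLIP -9 27): clip(0,-9,27)=0, clip(9,-9,27)=9, clip(-15,-9,27)=-9, clip(6,-9,27)=6, clip(-3,-9,27)=-3, clip(24,-9,27)=24, clip(21,-9,27)=21 -> [0, 9, -9, 6, -3, 24, 21]
Stage 6 (OFFSET -4): 0+-4=-4, 9+-4=5, -9+-4=-13, 6+-4=2, -3+-4=-7, 24+-4=20, 21+-4=17 -> [-4, 5, -13, 2, -7, 20, 17]
Output sum: 20

Answer: 20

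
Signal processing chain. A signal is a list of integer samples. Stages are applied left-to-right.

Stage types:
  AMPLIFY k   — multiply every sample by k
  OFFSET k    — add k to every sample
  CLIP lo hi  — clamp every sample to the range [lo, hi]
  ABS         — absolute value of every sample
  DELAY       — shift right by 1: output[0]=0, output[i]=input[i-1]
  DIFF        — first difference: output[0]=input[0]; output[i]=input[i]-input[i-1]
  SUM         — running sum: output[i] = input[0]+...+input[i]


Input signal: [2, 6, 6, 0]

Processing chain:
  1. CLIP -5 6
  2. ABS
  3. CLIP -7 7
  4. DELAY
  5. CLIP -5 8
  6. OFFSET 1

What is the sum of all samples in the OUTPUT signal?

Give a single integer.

Answer: 18

Derivation:
Input: [2, 6, 6, 0]
Stage 1 (CLIP -5 6): clip(2,-5,6)=2, clip(6,-5,6)=6, clip(6,-5,6)=6, clip(0,-5,6)=0 -> [2, 6, 6, 0]
Stage 2 (ABS): |2|=2, |6|=6, |6|=6, |0|=0 -> [2, 6, 6, 0]
Stage 3 (CLIP -7 7): clip(2,-7,7)=2, clip(6,-7,7)=6, clip(6,-7,7)=6, clip(0,-7,7)=0 -> [2, 6, 6, 0]
Stage 4 (DELAY): [0, 2, 6, 6] = [0, 2, 6, 6] -> [0, 2, 6, 6]
Stage 5 (CLIP -5 8): clip(0,-5,8)=0, clip(2,-5,8)=2, clip(6,-5,8)=6, clip(6,-5,8)=6 -> [0, 2, 6, 6]
Stage 6 (OFFSET 1): 0+1=1, 2+1=3, 6+1=7, 6+1=7 -> [1, 3, 7, 7]
Output sum: 18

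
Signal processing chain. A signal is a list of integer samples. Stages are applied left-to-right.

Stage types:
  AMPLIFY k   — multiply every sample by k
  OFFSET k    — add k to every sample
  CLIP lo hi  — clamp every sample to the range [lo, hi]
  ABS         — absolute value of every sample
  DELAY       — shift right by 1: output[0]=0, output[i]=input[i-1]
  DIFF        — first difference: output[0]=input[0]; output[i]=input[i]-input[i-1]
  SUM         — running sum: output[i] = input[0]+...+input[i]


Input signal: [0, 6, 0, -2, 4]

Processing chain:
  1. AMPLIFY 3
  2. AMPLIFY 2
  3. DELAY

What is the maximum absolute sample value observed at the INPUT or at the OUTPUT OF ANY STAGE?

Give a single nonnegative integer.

Input: [0, 6, 0, -2, 4] (max |s|=6)
Stage 1 (AMPLIFY 3): 0*3=0, 6*3=18, 0*3=0, -2*3=-6, 4*3=12 -> [0, 18, 0, -6, 12] (max |s|=18)
Stage 2 (AMPLIFY 2): 0*2=0, 18*2=36, 0*2=0, -6*2=-12, 12*2=24 -> [0, 36, 0, -12, 24] (max |s|=36)
Stage 3 (DELAY): [0, 0, 36, 0, -12] = [0, 0, 36, 0, -12] -> [0, 0, 36, 0, -12] (max |s|=36)
Overall max amplitude: 36

Answer: 36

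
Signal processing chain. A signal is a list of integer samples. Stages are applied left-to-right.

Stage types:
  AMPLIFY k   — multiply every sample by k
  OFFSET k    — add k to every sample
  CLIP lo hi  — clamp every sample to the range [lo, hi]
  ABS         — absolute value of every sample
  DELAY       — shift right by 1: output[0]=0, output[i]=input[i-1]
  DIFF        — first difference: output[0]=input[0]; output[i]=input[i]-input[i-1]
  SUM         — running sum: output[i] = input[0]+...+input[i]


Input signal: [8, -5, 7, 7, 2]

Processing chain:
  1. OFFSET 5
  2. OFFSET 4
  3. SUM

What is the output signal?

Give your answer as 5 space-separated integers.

Input: [8, -5, 7, 7, 2]
Stage 1 (OFFSET 5): 8+5=13, -5+5=0, 7+5=12, 7+5=12, 2+5=7 -> [13, 0, 12, 12, 7]
Stage 2 (OFFSET 4): 13+4=17, 0+4=4, 12+4=16, 12+4=16, 7+4=11 -> [17, 4, 16, 16, 11]
Stage 3 (SUM): sum[0..0]=17, sum[0..1]=21, sum[0..2]=37, sum[0..3]=53, sum[0..4]=64 -> [17, 21, 37, 53, 64]

Answer: 17 21 37 53 64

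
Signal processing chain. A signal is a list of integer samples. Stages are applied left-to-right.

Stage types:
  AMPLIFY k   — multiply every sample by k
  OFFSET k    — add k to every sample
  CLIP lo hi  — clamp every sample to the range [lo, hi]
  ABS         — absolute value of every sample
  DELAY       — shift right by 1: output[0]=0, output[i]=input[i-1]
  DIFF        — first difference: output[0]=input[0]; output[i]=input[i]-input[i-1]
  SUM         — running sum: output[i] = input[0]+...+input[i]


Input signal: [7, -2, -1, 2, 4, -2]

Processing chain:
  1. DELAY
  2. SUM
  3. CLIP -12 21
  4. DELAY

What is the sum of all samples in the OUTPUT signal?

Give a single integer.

Input: [7, -2, -1, 2, 4, -2]
Stage 1 (DELAY): [0, 7, -2, -1, 2, 4] = [0, 7, -2, -1, 2, 4] -> [0, 7, -2, -1, 2, 4]
Stage 2 (SUM): sum[0..0]=0, sum[0..1]=7, sum[0..2]=5, sum[0..3]=4, sum[0..4]=6, sum[0..5]=10 -> [0, 7, 5, 4, 6, 10]
Stage 3 (CLIP -12 21): clip(0,-12,21)=0, clip(7,-12,21)=7, clip(5,-12,21)=5, clip(4,-12,21)=4, clip(6,-12,21)=6, clip(10,-12,21)=10 -> [0, 7, 5, 4, 6, 10]
Stage 4 (DELAY): [0, 0, 7, 5, 4, 6] = [0, 0, 7, 5, 4, 6] -> [0, 0, 7, 5, 4, 6]
Output sum: 22

Answer: 22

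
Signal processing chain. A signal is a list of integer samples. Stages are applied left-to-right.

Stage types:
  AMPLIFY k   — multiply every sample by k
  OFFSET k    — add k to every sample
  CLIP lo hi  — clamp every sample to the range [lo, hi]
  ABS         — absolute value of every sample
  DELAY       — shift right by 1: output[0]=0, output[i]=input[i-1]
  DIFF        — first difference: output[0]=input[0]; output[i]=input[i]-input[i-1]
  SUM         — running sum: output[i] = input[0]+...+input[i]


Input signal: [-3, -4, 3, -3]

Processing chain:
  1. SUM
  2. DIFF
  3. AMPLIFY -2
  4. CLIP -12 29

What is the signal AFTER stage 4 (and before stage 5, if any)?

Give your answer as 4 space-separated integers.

Answer: 6 8 -6 6

Derivation:
Input: [-3, -4, 3, -3]
Stage 1 (SUM): sum[0..0]=-3, sum[0..1]=-7, sum[0..2]=-4, sum[0..3]=-7 -> [-3, -7, -4, -7]
Stage 2 (DIFF): s[0]=-3, -7--3=-4, -4--7=3, -7--4=-3 -> [-3, -4, 3, -3]
Stage 3 (AMPLIFY -2): -3*-2=6, -4*-2=8, 3*-2=-6, -3*-2=6 -> [6, 8, -6, 6]
Stage 4 (CLIP -12 29): clip(6,-12,29)=6, clip(8,-12,29)=8, clip(-6,-12,29)=-6, clip(6,-12,29)=6 -> [6, 8, -6, 6]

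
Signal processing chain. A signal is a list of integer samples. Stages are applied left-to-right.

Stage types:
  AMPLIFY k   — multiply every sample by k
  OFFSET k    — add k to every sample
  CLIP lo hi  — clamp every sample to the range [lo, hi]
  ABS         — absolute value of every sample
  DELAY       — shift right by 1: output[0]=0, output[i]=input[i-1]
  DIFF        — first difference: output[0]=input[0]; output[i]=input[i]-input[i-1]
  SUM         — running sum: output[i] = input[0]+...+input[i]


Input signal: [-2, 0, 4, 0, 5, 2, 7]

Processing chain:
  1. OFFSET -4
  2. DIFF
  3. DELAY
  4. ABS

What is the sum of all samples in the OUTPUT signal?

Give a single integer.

Answer: 24

Derivation:
Input: [-2, 0, 4, 0, 5, 2, 7]
Stage 1 (OFFSET -4): -2+-4=-6, 0+-4=-4, 4+-4=0, 0+-4=-4, 5+-4=1, 2+-4=-2, 7+-4=3 -> [-6, -4, 0, -4, 1, -2, 3]
Stage 2 (DIFF): s[0]=-6, -4--6=2, 0--4=4, -4-0=-4, 1--4=5, -2-1=-3, 3--2=5 -> [-6, 2, 4, -4, 5, -3, 5]
Stage 3 (DELAY): [0, -6, 2, 4, -4, 5, -3] = [0, -6, 2, 4, -4, 5, -3] -> [0, -6, 2, 4, -4, 5, -3]
Stage 4 (ABS): |0|=0, |-6|=6, |2|=2, |4|=4, |-4|=4, |5|=5, |-3|=3 -> [0, 6, 2, 4, 4, 5, 3]
Output sum: 24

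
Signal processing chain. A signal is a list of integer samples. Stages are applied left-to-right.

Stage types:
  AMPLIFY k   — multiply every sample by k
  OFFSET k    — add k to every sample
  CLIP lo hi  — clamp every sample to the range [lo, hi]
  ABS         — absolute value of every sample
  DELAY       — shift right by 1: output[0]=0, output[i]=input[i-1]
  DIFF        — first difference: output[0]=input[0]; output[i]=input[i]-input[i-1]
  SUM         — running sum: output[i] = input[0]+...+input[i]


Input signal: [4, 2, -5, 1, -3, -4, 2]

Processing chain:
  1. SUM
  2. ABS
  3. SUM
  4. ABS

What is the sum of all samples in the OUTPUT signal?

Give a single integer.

Input: [4, 2, -5, 1, -3, -4, 2]
Stage 1 (SUM): sum[0..0]=4, sum[0..1]=6, sum[0..2]=1, sum[0..3]=2, sum[0..4]=-1, sum[0..5]=-5, sum[0..6]=-3 -> [4, 6, 1, 2, -1, -5, -3]
Stage 2 (ABS): |4|=4, |6|=6, |1|=1, |2|=2, |-1|=1, |-5|=5, |-3|=3 -> [4, 6, 1, 2, 1, 5, 3]
Stage 3 (SUM): sum[0..0]=4, sum[0..1]=10, sum[0..2]=11, sum[0..3]=13, sum[0..4]=14, sum[0..5]=19, sum[0..6]=22 -> [4, 10, 11, 13, 14, 19, 22]
Stage 4 (ABS): |4|=4, |10|=10, |11|=11, |13|=13, |14|=14, |19|=19, |22|=22 -> [4, 10, 11, 13, 14, 19, 22]
Output sum: 93

Answer: 93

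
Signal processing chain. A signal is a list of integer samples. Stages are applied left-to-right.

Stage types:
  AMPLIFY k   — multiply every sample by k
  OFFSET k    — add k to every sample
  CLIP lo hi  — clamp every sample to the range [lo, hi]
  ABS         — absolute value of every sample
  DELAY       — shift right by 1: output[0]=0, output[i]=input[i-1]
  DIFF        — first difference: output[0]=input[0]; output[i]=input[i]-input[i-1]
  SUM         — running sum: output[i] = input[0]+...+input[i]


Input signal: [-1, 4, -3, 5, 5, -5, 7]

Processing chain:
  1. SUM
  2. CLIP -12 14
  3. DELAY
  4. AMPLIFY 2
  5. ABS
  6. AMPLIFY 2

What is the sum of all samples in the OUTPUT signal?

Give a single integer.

Answer: 96

Derivation:
Input: [-1, 4, -3, 5, 5, -5, 7]
Stage 1 (SUM): sum[0..0]=-1, sum[0..1]=3, sum[0..2]=0, sum[0..3]=5, sum[0..4]=10, sum[0..5]=5, sum[0..6]=12 -> [-1, 3, 0, 5, 10, 5, 12]
Stage 2 (CLIP -12 14): clip(-1,-12,14)=-1, clip(3,-12,14)=3, clip(0,-12,14)=0, clip(5,-12,14)=5, clip(10,-12,14)=10, clip(5,-12,14)=5, clip(12,-12,14)=12 -> [-1, 3, 0, 5, 10, 5, 12]
Stage 3 (DELAY): [0, -1, 3, 0, 5, 10, 5] = [0, -1, 3, 0, 5, 10, 5] -> [0, -1, 3, 0, 5, 10, 5]
Stage 4 (AMPLIFY 2): 0*2=0, -1*2=-2, 3*2=6, 0*2=0, 5*2=10, 10*2=20, 5*2=10 -> [0, -2, 6, 0, 10, 20, 10]
Stage 5 (ABS): |0|=0, |-2|=2, |6|=6, |0|=0, |10|=10, |20|=20, |10|=10 -> [0, 2, 6, 0, 10, 20, 10]
Stage 6 (AMPLIFY 2): 0*2=0, 2*2=4, 6*2=12, 0*2=0, 10*2=20, 20*2=40, 10*2=20 -> [0, 4, 12, 0, 20, 40, 20]
Output sum: 96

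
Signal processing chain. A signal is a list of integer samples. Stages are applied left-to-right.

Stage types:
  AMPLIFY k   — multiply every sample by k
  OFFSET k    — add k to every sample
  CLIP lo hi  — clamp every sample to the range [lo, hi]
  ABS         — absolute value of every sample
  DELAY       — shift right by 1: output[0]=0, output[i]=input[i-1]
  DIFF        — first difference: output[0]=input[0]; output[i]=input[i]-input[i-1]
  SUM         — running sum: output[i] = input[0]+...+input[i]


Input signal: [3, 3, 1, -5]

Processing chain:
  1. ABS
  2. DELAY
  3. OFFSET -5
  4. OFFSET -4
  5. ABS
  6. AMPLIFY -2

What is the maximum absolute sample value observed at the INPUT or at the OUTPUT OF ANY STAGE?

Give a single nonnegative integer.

Answer: 18

Derivation:
Input: [3, 3, 1, -5] (max |s|=5)
Stage 1 (ABS): |3|=3, |3|=3, |1|=1, |-5|=5 -> [3, 3, 1, 5] (max |s|=5)
Stage 2 (DELAY): [0, 3, 3, 1] = [0, 3, 3, 1] -> [0, 3, 3, 1] (max |s|=3)
Stage 3 (OFFSET -5): 0+-5=-5, 3+-5=-2, 3+-5=-2, 1+-5=-4 -> [-5, -2, -2, -4] (max |s|=5)
Stage 4 (OFFSET -4): -5+-4=-9, -2+-4=-6, -2+-4=-6, -4+-4=-8 -> [-9, -6, -6, -8] (max |s|=9)
Stage 5 (ABS): |-9|=9, |-6|=6, |-6|=6, |-8|=8 -> [9, 6, 6, 8] (max |s|=9)
Stage 6 (AMPLIFY -2): 9*-2=-18, 6*-2=-12, 6*-2=-12, 8*-2=-16 -> [-18, -12, -12, -16] (max |s|=18)
Overall max amplitude: 18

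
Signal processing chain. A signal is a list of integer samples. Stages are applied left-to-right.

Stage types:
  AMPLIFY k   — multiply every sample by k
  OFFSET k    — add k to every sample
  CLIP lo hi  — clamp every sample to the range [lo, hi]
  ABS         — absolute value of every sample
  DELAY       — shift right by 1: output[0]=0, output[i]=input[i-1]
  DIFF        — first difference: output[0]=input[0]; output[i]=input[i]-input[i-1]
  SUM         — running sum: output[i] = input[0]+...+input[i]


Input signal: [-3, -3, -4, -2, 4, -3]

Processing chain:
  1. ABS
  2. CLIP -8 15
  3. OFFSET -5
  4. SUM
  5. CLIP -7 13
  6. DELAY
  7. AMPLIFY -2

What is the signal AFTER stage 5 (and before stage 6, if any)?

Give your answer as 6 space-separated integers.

Input: [-3, -3, -4, -2, 4, -3]
Stage 1 (ABS): |-3|=3, |-3|=3, |-4|=4, |-2|=2, |4|=4, |-3|=3 -> [3, 3, 4, 2, 4, 3]
Stage 2 (CLIP -8 15): clip(3,-8,15)=3, clip(3,-8,15)=3, clip(4,-8,15)=4, clip(2,-8,15)=2, clip(4,-8,15)=4, clip(3,-8,15)=3 -> [3, 3, 4, 2, 4, 3]
Stage 3 (OFFSET -5): 3+-5=-2, 3+-5=-2, 4+-5=-1, 2+-5=-3, 4+-5=-1, 3+-5=-2 -> [-2, -2, -1, -3, -1, -2]
Stage 4 (SUM): sum[0..0]=-2, sum[0..1]=-4, sum[0..2]=-5, sum[0..3]=-8, sum[0..4]=-9, sum[0..5]=-11 -> [-2, -4, -5, -8, -9, -11]
Stage 5 (CLIP -7 13): clip(-2,-7,13)=-2, clip(-4,-7,13)=-4, clip(-5,-7,13)=-5, clip(-8,-7,13)=-7, clip(-9,-7,13)=-7, clip(-11,-7,13)=-7 -> [-2, -4, -5, -7, -7, -7]

Answer: -2 -4 -5 -7 -7 -7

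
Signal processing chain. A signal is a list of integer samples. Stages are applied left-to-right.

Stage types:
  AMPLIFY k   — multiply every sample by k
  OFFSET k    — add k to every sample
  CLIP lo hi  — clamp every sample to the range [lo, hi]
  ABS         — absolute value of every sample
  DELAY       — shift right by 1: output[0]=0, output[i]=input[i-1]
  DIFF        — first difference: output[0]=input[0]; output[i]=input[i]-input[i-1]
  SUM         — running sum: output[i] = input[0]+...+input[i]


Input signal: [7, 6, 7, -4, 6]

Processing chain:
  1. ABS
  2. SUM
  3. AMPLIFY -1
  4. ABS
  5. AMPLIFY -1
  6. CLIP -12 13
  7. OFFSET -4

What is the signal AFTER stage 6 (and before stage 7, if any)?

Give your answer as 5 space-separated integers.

Answer: -7 -12 -12 -12 -12

Derivation:
Input: [7, 6, 7, -4, 6]
Stage 1 (ABS): |7|=7, |6|=6, |7|=7, |-4|=4, |6|=6 -> [7, 6, 7, 4, 6]
Stage 2 (SUM): sum[0..0]=7, sum[0..1]=13, sum[0..2]=20, sum[0..3]=24, sum[0..4]=30 -> [7, 13, 20, 24, 30]
Stage 3 (AMPLIFY -1): 7*-1=-7, 13*-1=-13, 20*-1=-20, 24*-1=-24, 30*-1=-30 -> [-7, -13, -20, -24, -30]
Stage 4 (ABS): |-7|=7, |-13|=13, |-20|=20, |-24|=24, |-30|=30 -> [7, 13, 20, 24, 30]
Stage 5 (AMPLIFY -1): 7*-1=-7, 13*-1=-13, 20*-1=-20, 24*-1=-24, 30*-1=-30 -> [-7, -13, -20, -24, -30]
Stage 6 (CLIP -12 13): clip(-7,-12,13)=-7, clip(-13,-12,13)=-12, clip(-20,-12,13)=-12, clip(-24,-12,13)=-12, clip(-30,-12,13)=-12 -> [-7, -12, -12, -12, -12]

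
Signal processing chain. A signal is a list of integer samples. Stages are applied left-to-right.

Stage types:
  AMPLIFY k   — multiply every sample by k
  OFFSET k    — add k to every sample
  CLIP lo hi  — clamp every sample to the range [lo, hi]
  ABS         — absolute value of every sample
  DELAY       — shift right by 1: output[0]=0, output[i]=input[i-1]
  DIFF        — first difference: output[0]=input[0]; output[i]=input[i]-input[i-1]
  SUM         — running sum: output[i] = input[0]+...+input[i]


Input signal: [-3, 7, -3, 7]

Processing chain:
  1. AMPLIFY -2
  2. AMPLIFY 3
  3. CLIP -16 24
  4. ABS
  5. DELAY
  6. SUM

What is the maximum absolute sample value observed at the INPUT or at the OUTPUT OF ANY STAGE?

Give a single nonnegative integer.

Input: [-3, 7, -3, 7] (max |s|=7)
Stage 1 (AMPLIFY -2): -3*-2=6, 7*-2=-14, -3*-2=6, 7*-2=-14 -> [6, -14, 6, -14] (max |s|=14)
Stage 2 (AMPLIFY 3): 6*3=18, -14*3=-42, 6*3=18, -14*3=-42 -> [18, -42, 18, -42] (max |s|=42)
Stage 3 (CLIP -16 24): clip(18,-16,24)=18, clip(-42,-16,24)=-16, clip(18,-16,24)=18, clip(-42,-16,24)=-16 -> [18, -16, 18, -16] (max |s|=18)
Stage 4 (ABS): |18|=18, |-16|=16, |18|=18, |-16|=16 -> [18, 16, 18, 16] (max |s|=18)
Stage 5 (DELAY): [0, 18, 16, 18] = [0, 18, 16, 18] -> [0, 18, 16, 18] (max |s|=18)
Stage 6 (SUM): sum[0..0]=0, sum[0..1]=18, sum[0..2]=34, sum[0..3]=52 -> [0, 18, 34, 52] (max |s|=52)
Overall max amplitude: 52

Answer: 52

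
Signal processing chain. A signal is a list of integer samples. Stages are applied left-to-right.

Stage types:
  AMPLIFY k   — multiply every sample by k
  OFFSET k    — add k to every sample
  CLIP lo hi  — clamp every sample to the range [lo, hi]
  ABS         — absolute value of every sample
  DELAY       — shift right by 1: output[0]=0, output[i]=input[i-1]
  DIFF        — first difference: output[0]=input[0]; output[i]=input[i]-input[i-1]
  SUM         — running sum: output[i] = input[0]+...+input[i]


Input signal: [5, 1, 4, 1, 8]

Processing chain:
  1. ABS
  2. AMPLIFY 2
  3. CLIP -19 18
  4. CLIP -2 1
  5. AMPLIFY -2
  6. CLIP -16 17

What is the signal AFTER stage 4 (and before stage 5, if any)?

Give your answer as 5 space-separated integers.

Input: [5, 1, 4, 1, 8]
Stage 1 (ABS): |5|=5, |1|=1, |4|=4, |1|=1, |8|=8 -> [5, 1, 4, 1, 8]
Stage 2 (AMPLIFY 2): 5*2=10, 1*2=2, 4*2=8, 1*2=2, 8*2=16 -> [10, 2, 8, 2, 16]
Stage 3 (CLIP -19 18): clip(10,-19,18)=10, clip(2,-19,18)=2, clip(8,-19,18)=8, clip(2,-19,18)=2, clip(16,-19,18)=16 -> [10, 2, 8, 2, 16]
Stage 4 (CLIP -2 1): clip(10,-2,1)=1, clip(2,-2,1)=1, clip(8,-2,1)=1, clip(2,-2,1)=1, clip(16,-2,1)=1 -> [1, 1, 1, 1, 1]

Answer: 1 1 1 1 1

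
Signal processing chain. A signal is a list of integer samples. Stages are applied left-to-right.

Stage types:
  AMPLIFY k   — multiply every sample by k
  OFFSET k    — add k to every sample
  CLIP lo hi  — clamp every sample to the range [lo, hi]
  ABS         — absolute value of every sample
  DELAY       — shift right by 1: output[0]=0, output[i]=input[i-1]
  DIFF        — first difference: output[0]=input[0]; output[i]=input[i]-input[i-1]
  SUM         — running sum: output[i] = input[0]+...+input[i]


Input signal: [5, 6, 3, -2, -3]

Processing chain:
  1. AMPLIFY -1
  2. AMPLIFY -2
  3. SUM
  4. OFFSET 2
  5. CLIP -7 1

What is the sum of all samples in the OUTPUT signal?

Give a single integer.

Input: [5, 6, 3, -2, -3]
Stage 1 (AMPLIFY -1): 5*-1=-5, 6*-1=-6, 3*-1=-3, -2*-1=2, -3*-1=3 -> [-5, -6, -3, 2, 3]
Stage 2 (AMPLIFY -2): -5*-2=10, -6*-2=12, -3*-2=6, 2*-2=-4, 3*-2=-6 -> [10, 12, 6, -4, -6]
Stage 3 (SUM): sum[0..0]=10, sum[0..1]=22, sum[0..2]=28, sum[0..3]=24, sum[0..4]=18 -> [10, 22, 28, 24, 18]
Stage 4 (OFFSET 2): 10+2=12, 22+2=24, 28+2=30, 24+2=26, 18+2=20 -> [12, 24, 30, 26, 20]
Stage 5 (CLIP -7 1): clip(12,-7,1)=1, clip(24,-7,1)=1, clip(30,-7,1)=1, clip(26,-7,1)=1, clip(20,-7,1)=1 -> [1, 1, 1, 1, 1]
Output sum: 5

Answer: 5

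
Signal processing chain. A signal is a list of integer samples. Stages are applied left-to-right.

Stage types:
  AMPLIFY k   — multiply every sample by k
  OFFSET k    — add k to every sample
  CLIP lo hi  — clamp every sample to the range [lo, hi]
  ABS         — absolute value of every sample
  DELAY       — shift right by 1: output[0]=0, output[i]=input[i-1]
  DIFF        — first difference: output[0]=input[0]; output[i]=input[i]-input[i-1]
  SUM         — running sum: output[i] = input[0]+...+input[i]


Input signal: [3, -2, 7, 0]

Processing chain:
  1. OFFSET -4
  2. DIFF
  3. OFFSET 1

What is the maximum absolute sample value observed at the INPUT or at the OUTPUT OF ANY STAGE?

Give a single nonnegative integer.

Answer: 10

Derivation:
Input: [3, -2, 7, 0] (max |s|=7)
Stage 1 (OFFSET -4): 3+-4=-1, -2+-4=-6, 7+-4=3, 0+-4=-4 -> [-1, -6, 3, -4] (max |s|=6)
Stage 2 (DIFF): s[0]=-1, -6--1=-5, 3--6=9, -4-3=-7 -> [-1, -5, 9, -7] (max |s|=9)
Stage 3 (OFFSET 1): -1+1=0, -5+1=-4, 9+1=10, -7+1=-6 -> [0, -4, 10, -6] (max |s|=10)
Overall max amplitude: 10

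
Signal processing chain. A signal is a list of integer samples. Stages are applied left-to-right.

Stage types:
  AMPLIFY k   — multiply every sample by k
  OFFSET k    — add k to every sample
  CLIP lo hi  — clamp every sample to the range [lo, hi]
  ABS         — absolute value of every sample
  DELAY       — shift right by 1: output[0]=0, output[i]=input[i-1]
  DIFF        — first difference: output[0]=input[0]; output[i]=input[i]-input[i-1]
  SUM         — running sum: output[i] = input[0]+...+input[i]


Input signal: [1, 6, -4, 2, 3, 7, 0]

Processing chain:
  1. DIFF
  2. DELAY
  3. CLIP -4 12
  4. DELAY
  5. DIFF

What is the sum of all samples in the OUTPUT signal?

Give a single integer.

Answer: 1

Derivation:
Input: [1, 6, -4, 2, 3, 7, 0]
Stage 1 (DIFF): s[0]=1, 6-1=5, -4-6=-10, 2--4=6, 3-2=1, 7-3=4, 0-7=-7 -> [1, 5, -10, 6, 1, 4, -7]
Stage 2 (DELAY): [0, 1, 5, -10, 6, 1, 4] = [0, 1, 5, -10, 6, 1, 4] -> [0, 1, 5, -10, 6, 1, 4]
Stage 3 (CLIP -4 12): clip(0,-4,12)=0, clip(1,-4,12)=1, clip(5,-4,12)=5, clip(-10,-4,12)=-4, clip(6,-4,12)=6, clip(1,-4,12)=1, clip(4,-4,12)=4 -> [0, 1, 5, -4, 6, 1, 4]
Stage 4 (DELAY): [0, 0, 1, 5, -4, 6, 1] = [0, 0, 1, 5, -4, 6, 1] -> [0, 0, 1, 5, -4, 6, 1]
Stage 5 (DIFF): s[0]=0, 0-0=0, 1-0=1, 5-1=4, -4-5=-9, 6--4=10, 1-6=-5 -> [0, 0, 1, 4, -9, 10, -5]
Output sum: 1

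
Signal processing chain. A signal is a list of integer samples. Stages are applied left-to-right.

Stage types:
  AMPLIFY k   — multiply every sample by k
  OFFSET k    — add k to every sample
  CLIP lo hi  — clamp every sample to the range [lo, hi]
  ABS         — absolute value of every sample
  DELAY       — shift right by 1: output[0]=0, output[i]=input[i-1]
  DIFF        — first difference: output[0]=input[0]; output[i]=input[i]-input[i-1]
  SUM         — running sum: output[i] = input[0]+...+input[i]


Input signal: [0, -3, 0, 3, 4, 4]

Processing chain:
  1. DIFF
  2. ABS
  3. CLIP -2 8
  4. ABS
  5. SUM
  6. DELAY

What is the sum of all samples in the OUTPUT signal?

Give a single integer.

Answer: 28

Derivation:
Input: [0, -3, 0, 3, 4, 4]
Stage 1 (DIFF): s[0]=0, -3-0=-3, 0--3=3, 3-0=3, 4-3=1, 4-4=0 -> [0, -3, 3, 3, 1, 0]
Stage 2 (ABS): |0|=0, |-3|=3, |3|=3, |3|=3, |1|=1, |0|=0 -> [0, 3, 3, 3, 1, 0]
Stage 3 (CLIP -2 8): clip(0,-2,8)=0, clip(3,-2,8)=3, clip(3,-2,8)=3, clip(3,-2,8)=3, clip(1,-2,8)=1, clip(0,-2,8)=0 -> [0, 3, 3, 3, 1, 0]
Stage 4 (ABS): |0|=0, |3|=3, |3|=3, |3|=3, |1|=1, |0|=0 -> [0, 3, 3, 3, 1, 0]
Stage 5 (SUM): sum[0..0]=0, sum[0..1]=3, sum[0..2]=6, sum[0..3]=9, sum[0..4]=10, sum[0..5]=10 -> [0, 3, 6, 9, 10, 10]
Stage 6 (DELAY): [0, 0, 3, 6, 9, 10] = [0, 0, 3, 6, 9, 10] -> [0, 0, 3, 6, 9, 10]
Output sum: 28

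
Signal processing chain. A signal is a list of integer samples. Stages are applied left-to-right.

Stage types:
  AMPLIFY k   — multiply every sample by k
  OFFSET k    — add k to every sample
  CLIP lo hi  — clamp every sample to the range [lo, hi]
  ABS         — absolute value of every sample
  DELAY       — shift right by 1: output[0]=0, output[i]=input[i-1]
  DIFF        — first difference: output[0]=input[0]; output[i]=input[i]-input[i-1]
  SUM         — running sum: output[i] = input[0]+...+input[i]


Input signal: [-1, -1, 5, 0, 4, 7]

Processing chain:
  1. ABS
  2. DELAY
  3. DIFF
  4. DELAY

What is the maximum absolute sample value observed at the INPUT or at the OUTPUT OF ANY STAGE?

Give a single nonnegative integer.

Answer: 7

Derivation:
Input: [-1, -1, 5, 0, 4, 7] (max |s|=7)
Stage 1 (ABS): |-1|=1, |-1|=1, |5|=5, |0|=0, |4|=4, |7|=7 -> [1, 1, 5, 0, 4, 7] (max |s|=7)
Stage 2 (DELAY): [0, 1, 1, 5, 0, 4] = [0, 1, 1, 5, 0, 4] -> [0, 1, 1, 5, 0, 4] (max |s|=5)
Stage 3 (DIFF): s[0]=0, 1-0=1, 1-1=0, 5-1=4, 0-5=-5, 4-0=4 -> [0, 1, 0, 4, -5, 4] (max |s|=5)
Stage 4 (DELAY): [0, 0, 1, 0, 4, -5] = [0, 0, 1, 0, 4, -5] -> [0, 0, 1, 0, 4, -5] (max |s|=5)
Overall max amplitude: 7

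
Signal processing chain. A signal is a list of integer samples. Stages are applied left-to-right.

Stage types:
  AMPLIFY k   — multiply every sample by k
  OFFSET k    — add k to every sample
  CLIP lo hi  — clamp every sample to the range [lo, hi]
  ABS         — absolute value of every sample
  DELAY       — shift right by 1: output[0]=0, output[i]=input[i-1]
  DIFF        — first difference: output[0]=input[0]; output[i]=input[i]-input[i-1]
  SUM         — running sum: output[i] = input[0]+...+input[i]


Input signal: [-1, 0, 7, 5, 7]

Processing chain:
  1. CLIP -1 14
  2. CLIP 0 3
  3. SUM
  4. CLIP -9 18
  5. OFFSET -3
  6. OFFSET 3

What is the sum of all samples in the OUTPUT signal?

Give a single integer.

Input: [-1, 0, 7, 5, 7]
Stage 1 (CLIP -1 14): clip(-1,-1,14)=-1, clip(0,-1,14)=0, clip(7,-1,14)=7, clip(5,-1,14)=5, clip(7,-1,14)=7 -> [-1, 0, 7, 5, 7]
Stage 2 (CLIP 0 3): clip(-1,0,3)=0, clip(0,0,3)=0, clip(7,0,3)=3, clip(5,0,3)=3, clip(7,0,3)=3 -> [0, 0, 3, 3, 3]
Stage 3 (SUM): sum[0..0]=0, sum[0..1]=0, sum[0..2]=3, sum[0..3]=6, sum[0..4]=9 -> [0, 0, 3, 6, 9]
Stage 4 (CLIP -9 18): clip(0,-9,18)=0, clip(0,-9,18)=0, clip(3,-9,18)=3, clip(6,-9,18)=6, clip(9,-9,18)=9 -> [0, 0, 3, 6, 9]
Stage 5 (OFFSET -3): 0+-3=-3, 0+-3=-3, 3+-3=0, 6+-3=3, 9+-3=6 -> [-3, -3, 0, 3, 6]
Stage 6 (OFFSET 3): -3+3=0, -3+3=0, 0+3=3, 3+3=6, 6+3=9 -> [0, 0, 3, 6, 9]
Output sum: 18

Answer: 18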